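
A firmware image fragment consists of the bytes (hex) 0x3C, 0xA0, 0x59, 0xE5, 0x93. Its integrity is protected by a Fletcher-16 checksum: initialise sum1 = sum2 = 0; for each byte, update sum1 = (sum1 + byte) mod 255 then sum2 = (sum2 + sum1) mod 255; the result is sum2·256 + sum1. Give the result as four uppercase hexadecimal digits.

Running sums (mod 255):
  after byte 0 (0x3C): sum1=60, sum2=60
  after byte 1 (0xA0): sum1=220, sum2=25
  after byte 2 (0x59): sum1=54, sum2=79
  after byte 3 (0xE5): sum1=28, sum2=107
  after byte 4 (0x93): sum1=175, sum2=27
Checksum = sum2·256 + sum1 = 27·256 + 175 = 7087 = 0x1BAF.

1BAF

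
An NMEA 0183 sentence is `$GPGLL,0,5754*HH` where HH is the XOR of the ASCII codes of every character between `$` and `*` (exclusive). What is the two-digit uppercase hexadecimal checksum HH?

XOR the ASCII codes of the payload characters:
  'G' = 0x47 → acc = 0x47
  'P' = 0x50 → acc = 0x17
  'G' = 0x47 → acc = 0x50
  'L' = 0x4C → acc = 0x1C
  'L' = 0x4C → acc = 0x50
  ',' = 0x2C → acc = 0x7C
  '0' = 0x30 → acc = 0x4C
  ',' = 0x2C → acc = 0x60
  '5' = 0x35 → acc = 0x55
  '7' = 0x37 → acc = 0x62
  '5' = 0x35 → acc = 0x57
  '4' = 0x34 → acc = 0x63
Checksum = 0x63.

63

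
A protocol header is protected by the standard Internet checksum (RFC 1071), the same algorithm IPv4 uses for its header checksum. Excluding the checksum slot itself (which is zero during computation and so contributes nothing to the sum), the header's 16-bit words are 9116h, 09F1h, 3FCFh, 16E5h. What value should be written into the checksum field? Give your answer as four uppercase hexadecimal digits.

0E44

One's-complement addition (fold any carry out of bit 15 back into bit 0):
  0x9116 + 0x09F1 = 0x09B07
  0x9B07 + 0x3FCF = 0x0DAD6
  0xDAD6 + 0x16E5 = 0x0F1BB
One's-complement sum = 0xF1BB.
Checksum = ~0xF1BB & 0xFFFF = 0x0E44.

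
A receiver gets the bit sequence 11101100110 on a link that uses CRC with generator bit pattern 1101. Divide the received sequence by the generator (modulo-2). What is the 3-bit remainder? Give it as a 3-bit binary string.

Modulo-2 division of 11101100110 by 1101:
  pos 0: 1110 XOR 1101 = 0011
  pos 2: 1111 XOR 1101 = 0010
  pos 4: 1000 XOR 1101 = 0101
  pos 5: 1011 XOR 1101 = 0110
  pos 6: 1101 XOR 1101 = 0000
Remainder = 000 (zero — the frame passes the CRC check).

000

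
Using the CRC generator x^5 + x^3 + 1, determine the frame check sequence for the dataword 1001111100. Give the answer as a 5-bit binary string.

Append 5 zeros: 100111110000000. Divide by 101001 (XOR where the leading bit is 1):
  pos 0: 100111 XOR 101001 = 001110
  pos 2: 111011 XOR 101001 = 010010
  pos 3: 100100 XOR 101001 = 001101
  pos 5: 110100 XOR 101001 = 011101
  pos 6: 111010 XOR 101001 = 010011
  pos 7: 100110 XOR 101001 = 001111
  pos 9: 111100 XOR 101001 = 010101
Remainder (last 5 bits) = 10101. This is the CRC / FCS.

10101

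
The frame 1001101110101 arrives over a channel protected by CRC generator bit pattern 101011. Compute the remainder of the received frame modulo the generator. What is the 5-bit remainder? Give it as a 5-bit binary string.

00000

Modulo-2 division of 1001101110101 by 101011:
  pos 0: 100110 XOR 101011 = 001101
  pos 2: 110111 XOR 101011 = 011100
  pos 3: 111001 XOR 101011 = 010010
  pos 4: 100100 XOR 101011 = 001111
  pos 6: 111110 XOR 101011 = 010101
  pos 7: 101011 XOR 101011 = 000000
Remainder = 00000 (zero — the frame passes the CRC check).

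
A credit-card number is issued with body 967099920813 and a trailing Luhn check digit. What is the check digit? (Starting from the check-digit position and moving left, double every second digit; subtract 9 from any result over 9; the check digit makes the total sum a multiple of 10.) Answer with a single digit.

6

Partial digits right→left: 3 1 8 0 2 9 9 9 0 7 6 9
Double every second digit counting from the check-digit position (so the 1st, 3rd, 5th, ... of the partial from the right).
  doubled (with −9 where >9): 6 7 4 9 0 3 → sum 29
  kept as-is: 1 0 9 9 7 9 → sum 35
Total = 29 + 35 = 64.
Check digit = (10 − (64 mod 10)) mod 10 = 6.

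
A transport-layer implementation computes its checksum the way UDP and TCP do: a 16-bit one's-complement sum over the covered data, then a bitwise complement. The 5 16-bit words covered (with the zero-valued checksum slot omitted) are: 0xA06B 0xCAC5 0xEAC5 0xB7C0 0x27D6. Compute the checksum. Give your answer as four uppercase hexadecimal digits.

CA71

One's-complement addition (fold any carry out of bit 15 back into bit 0):
  0xA06B + 0xCAC5 = 0x16B30 → wrap carry → 0x6B31
  0x6B31 + 0xEAC5 = 0x155F6 → wrap carry → 0x55F7
  0x55F7 + 0xB7C0 = 0x10DB7 → wrap carry → 0x0DB8
  0x0DB8 + 0x27D6 = 0x0358E
One's-complement sum = 0x358E.
Checksum = ~0x358E & 0xFFFF = 0xCA71.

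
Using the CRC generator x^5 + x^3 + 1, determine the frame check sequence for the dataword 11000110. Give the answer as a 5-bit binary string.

Append 5 zeros: 1100011000000. Divide by 101001 (XOR where the leading bit is 1):
  pos 0: 110001 XOR 101001 = 011000
  pos 1: 110001 XOR 101001 = 011000
  pos 2: 110000 XOR 101001 = 011001
  pos 3: 110010 XOR 101001 = 011011
  pos 4: 110110 XOR 101001 = 011111
  pos 5: 111110 XOR 101001 = 010111
  pos 6: 101110 XOR 101001 = 000111
Remainder (last 5 bits) = 01110. This is the CRC / FCS.

01110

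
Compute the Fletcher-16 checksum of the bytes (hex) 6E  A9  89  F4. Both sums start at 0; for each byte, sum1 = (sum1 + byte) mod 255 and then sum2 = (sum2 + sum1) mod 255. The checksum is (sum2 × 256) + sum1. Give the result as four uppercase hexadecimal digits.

Running sums (mod 255):
  after byte 0 (6E): sum1=110, sum2=110
  after byte 1 (A9): sum1=24, sum2=134
  after byte 2 (89): sum1=161, sum2=40
  after byte 3 (F4): sum1=150, sum2=190
Checksum = sum2·256 + sum1 = 190·256 + 150 = 48790 = 0xBE96.

BE96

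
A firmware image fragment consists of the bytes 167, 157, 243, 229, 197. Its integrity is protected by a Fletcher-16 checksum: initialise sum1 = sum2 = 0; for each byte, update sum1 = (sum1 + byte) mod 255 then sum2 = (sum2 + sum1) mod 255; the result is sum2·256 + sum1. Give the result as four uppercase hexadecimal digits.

Running sums (mod 255):
  after byte 0 (167): sum1=167, sum2=167
  after byte 1 (157): sum1=69, sum2=236
  after byte 2 (243): sum1=57, sum2=38
  after byte 3 (229): sum1=31, sum2=69
  after byte 4 (197): sum1=228, sum2=42
Checksum = sum2·256 + sum1 = 42·256 + 228 = 10980 = 0x2AE4.

2AE4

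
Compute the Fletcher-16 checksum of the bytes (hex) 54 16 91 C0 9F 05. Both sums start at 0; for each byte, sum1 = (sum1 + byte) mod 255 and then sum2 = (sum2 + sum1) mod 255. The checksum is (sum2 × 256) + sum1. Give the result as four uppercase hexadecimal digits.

Running sums (mod 255):
  after byte 0 (54): sum1=84, sum2=84
  after byte 1 (16): sum1=106, sum2=190
  after byte 2 (91): sum1=251, sum2=186
  after byte 3 (C0): sum1=188, sum2=119
  after byte 4 (9F): sum1=92, sum2=211
  after byte 5 (05): sum1=97, sum2=53
Checksum = sum2·256 + sum1 = 53·256 + 97 = 13665 = 0x3561.

3561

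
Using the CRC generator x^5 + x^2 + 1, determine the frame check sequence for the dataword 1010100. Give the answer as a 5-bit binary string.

01001

Append 5 zeros: 101010000000. Divide by 100101 (XOR where the leading bit is 1):
  pos 0: 101010 XOR 100101 = 001111
  pos 2: 111100 XOR 100101 = 011001
  pos 3: 110010 XOR 100101 = 010111
  pos 4: 101110 XOR 100101 = 001011
  pos 6: 101100 XOR 100101 = 001001
Remainder (last 5 bits) = 01001. This is the CRC / FCS.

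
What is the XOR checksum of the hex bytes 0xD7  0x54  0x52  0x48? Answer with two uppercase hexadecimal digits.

XOR the bytes together:
  start with 0xD7
  0xD7 ⊕ 0x54 = 0x83
  0x83 ⊕ 0x52 = 0xD1
  0xD1 ⊕ 0x48 = 0x99

99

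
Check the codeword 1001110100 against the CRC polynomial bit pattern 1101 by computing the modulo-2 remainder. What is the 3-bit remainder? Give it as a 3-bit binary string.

Modulo-2 division of 1001110100 by 1101:
  pos 0: 1001 XOR 1101 = 0100
  pos 1: 1001 XOR 1101 = 0100
  pos 2: 1001 XOR 1101 = 0100
  pos 3: 1000 XOR 1101 = 0101
  pos 4: 1011 XOR 1101 = 0110
  pos 5: 1100 XOR 1101 = 0001
Remainder = 010 (nonzero — an error is detected).

010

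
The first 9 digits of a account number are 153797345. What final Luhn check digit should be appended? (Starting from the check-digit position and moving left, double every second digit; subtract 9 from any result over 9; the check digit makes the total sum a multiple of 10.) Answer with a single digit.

Partial digits right→left: 5 4 3 7 9 7 3 5 1
Double every second digit counting from the check-digit position (so the 1st, 3rd, 5th, ... of the partial from the right).
  doubled (with −9 where >9): 1 6 9 6 2 → sum 24
  kept as-is: 4 7 7 5 → sum 23
Total = 24 + 23 = 47.
Check digit = (10 − (47 mod 10)) mod 10 = 3.

3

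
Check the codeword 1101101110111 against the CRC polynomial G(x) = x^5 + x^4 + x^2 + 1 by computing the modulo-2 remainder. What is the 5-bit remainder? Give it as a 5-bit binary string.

00000

Modulo-2 division of 1101101110111 by 110101:
  pos 0: 110110 XOR 110101 = 000011
  pos 4: 111110 XOR 110101 = 001011
  pos 6: 101111 XOR 110101 = 011010
  pos 7: 110101 XOR 110101 = 000000
Remainder = 00000 (zero — the frame passes the CRC check).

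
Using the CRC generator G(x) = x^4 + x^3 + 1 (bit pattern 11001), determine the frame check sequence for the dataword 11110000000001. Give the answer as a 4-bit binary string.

0010

Append 4 zeros: 111100000000010000. Divide by 11001 (XOR where the leading bit is 1):
  pos 0: 11110 XOR 11001 = 00111
  pos 2: 11100 XOR 11001 = 00101
  pos 4: 10100 XOR 11001 = 01101
  pos 5: 11010 XOR 11001 = 00011
  pos 8: 11000 XOR 11001 = 00001
  pos 12: 11000 XOR 11001 = 00001
Remainder (last 4 bits) = 0010. This is the CRC / FCS.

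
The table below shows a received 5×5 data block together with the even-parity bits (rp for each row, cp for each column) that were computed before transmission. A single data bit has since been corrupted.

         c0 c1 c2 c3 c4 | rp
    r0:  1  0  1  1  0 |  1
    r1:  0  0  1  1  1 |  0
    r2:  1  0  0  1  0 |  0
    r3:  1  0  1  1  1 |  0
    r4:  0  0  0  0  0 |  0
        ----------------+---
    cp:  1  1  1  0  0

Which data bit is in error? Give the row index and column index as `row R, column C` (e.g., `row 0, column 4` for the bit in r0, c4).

Recompute each row's even parity and compare to rp:
  r0: data parity 1, sent rp 1 → ok
  r1: data parity 1, sent rp 0 → mismatch
  r2: data parity 0, sent rp 0 → ok
  r3: data parity 0, sent rp 0 → ok
  r4: data parity 0, sent rp 0 → ok
Recompute each column's even parity and compare to cp:
  c0: data parity 1, sent cp 1 → ok
  c1: data parity 0, sent cp 1 → mismatch
  c2: data parity 1, sent cp 1 → ok
  c3: data parity 0, sent cp 0 → ok
  c4: data parity 0, sent cp 0 → ok
Exactly one row (r1) and one column (c1) fail → the flipped bit is at their intersection.

row 1, column 1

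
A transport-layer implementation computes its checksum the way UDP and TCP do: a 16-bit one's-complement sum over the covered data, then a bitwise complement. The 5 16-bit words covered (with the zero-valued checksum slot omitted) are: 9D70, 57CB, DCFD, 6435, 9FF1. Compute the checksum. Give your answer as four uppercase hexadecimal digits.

One's-complement addition (fold any carry out of bit 15 back into bit 0):
  0x9D70 + 0x57CB = 0x0F53B
  0xF53B + 0xDCFD = 0x1D238 → wrap carry → 0xD239
  0xD239 + 0x6435 = 0x1366E → wrap carry → 0x366F
  0x366F + 0x9FF1 = 0x0D660
One's-complement sum = 0xD660.
Checksum = ~0xD660 & 0xFFFF = 0x299F.

299F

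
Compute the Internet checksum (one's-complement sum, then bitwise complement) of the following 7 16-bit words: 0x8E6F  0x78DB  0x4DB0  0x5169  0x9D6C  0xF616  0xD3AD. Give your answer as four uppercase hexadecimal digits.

F269

One's-complement addition (fold any carry out of bit 15 back into bit 0):
  0x8E6F + 0x78DB = 0x1074A → wrap carry → 0x074B
  0x074B + 0x4DB0 = 0x054FB
  0x54FB + 0x5169 = 0x0A664
  0xA664 + 0x9D6C = 0x143D0 → wrap carry → 0x43D1
  0x43D1 + 0xF616 = 0x139E7 → wrap carry → 0x39E8
  0x39E8 + 0xD3AD = 0x10D95 → wrap carry → 0x0D96
One's-complement sum = 0x0D96.
Checksum = ~0x0D96 & 0xFFFF = 0xF269.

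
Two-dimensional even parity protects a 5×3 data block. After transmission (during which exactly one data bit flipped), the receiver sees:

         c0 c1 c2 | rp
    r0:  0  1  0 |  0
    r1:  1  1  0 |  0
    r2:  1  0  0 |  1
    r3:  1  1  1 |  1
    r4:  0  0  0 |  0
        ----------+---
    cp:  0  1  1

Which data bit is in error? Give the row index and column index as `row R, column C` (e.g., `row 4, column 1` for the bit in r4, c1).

Recompute each row's even parity and compare to rp:
  r0: data parity 1, sent rp 0 → mismatch
  r1: data parity 0, sent rp 0 → ok
  r2: data parity 1, sent rp 1 → ok
  r3: data parity 1, sent rp 1 → ok
  r4: data parity 0, sent rp 0 → ok
Recompute each column's even parity and compare to cp:
  c0: data parity 1, sent cp 0 → mismatch
  c1: data parity 1, sent cp 1 → ok
  c2: data parity 1, sent cp 1 → ok
Exactly one row (r0) and one column (c0) fail → the flipped bit is at their intersection.

row 0, column 0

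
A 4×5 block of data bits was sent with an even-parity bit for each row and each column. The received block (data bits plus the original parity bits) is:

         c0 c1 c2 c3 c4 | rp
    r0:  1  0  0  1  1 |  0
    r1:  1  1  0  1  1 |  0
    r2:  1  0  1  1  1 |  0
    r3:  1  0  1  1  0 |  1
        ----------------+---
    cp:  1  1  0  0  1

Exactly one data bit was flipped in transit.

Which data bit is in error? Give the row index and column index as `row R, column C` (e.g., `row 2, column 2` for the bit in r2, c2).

Recompute each row's even parity and compare to rp:
  r0: data parity 1, sent rp 0 → mismatch
  r1: data parity 0, sent rp 0 → ok
  r2: data parity 0, sent rp 0 → ok
  r3: data parity 1, sent rp 1 → ok
Recompute each column's even parity and compare to cp:
  c0: data parity 0, sent cp 1 → mismatch
  c1: data parity 1, sent cp 1 → ok
  c2: data parity 0, sent cp 0 → ok
  c3: data parity 0, sent cp 0 → ok
  c4: data parity 1, sent cp 1 → ok
Exactly one row (r0) and one column (c0) fail → the flipped bit is at their intersection.

row 0, column 0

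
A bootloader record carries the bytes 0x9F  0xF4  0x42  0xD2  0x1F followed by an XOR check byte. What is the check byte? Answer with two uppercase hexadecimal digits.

XOR the bytes together:
  start with 0x9F
  0x9F ⊕ 0xF4 = 0x6B
  0x6B ⊕ 0x42 = 0x29
  0x29 ⊕ 0xD2 = 0xFB
  0xFB ⊕ 0x1F = 0xE4

E4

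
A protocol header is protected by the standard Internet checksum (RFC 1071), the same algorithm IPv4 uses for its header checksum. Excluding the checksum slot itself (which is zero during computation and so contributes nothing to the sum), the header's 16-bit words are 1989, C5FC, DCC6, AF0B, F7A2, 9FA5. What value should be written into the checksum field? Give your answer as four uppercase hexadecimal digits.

FD5E

One's-complement addition (fold any carry out of bit 15 back into bit 0):
  0x1989 + 0xC5FC = 0x0DF85
  0xDF85 + 0xDCC6 = 0x1BC4B → wrap carry → 0xBC4C
  0xBC4C + 0xAF0B = 0x16B57 → wrap carry → 0x6B58
  0x6B58 + 0xF7A2 = 0x162FA → wrap carry → 0x62FB
  0x62FB + 0x9FA5 = 0x102A0 → wrap carry → 0x02A1
One's-complement sum = 0x02A1.
Checksum = ~0x02A1 & 0xFFFF = 0xFD5E.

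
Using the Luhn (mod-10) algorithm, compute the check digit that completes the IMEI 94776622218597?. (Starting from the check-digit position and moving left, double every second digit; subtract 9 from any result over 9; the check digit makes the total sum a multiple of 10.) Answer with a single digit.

Partial digits right→left: 7 9 5 8 1 2 2 2 6 6 7 7 4 9
Double every second digit counting from the check-digit position (so the 1st, 3rd, 5th, ... of the partial from the right).
  doubled (with −9 where >9): 5 1 2 4 3 5 8 → sum 28
  kept as-is: 9 8 2 2 6 7 9 → sum 43
Total = 28 + 43 = 71.
Check digit = (10 − (71 mod 10)) mod 10 = 9.

9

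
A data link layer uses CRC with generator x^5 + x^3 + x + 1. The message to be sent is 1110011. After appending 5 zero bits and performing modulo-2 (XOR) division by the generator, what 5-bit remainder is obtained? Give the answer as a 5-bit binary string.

Append 5 zeros: 111001100000. Divide by 101011 (XOR where the leading bit is 1):
  pos 0: 111001 XOR 101011 = 010010
  pos 1: 100101 XOR 101011 = 001110
  pos 3: 111000 XOR 101011 = 010011
  pos 4: 100110 XOR 101011 = 001101
  pos 6: 110100 XOR 101011 = 011111
Remainder (last 5 bits) = 11111. This is the CRC / FCS.

11111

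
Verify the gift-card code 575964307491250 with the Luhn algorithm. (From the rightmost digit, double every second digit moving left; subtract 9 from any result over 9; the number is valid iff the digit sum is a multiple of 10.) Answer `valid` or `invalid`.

valid

From the right, keep odd positions and double even positions (subtract 9 from any doubled value over 9):
  doubled (positions 2,4,...): 1 2 8 0 8 9 5 → sum 33
  kept (positions 1,3,...): 0 2 9 7 3 6 5 5 → sum 37
Total = 70.
70 mod 10 = 0, so the number is valid.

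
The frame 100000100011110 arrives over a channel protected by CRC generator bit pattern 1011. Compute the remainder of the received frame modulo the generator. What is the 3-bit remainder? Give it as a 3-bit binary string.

Modulo-2 division of 100000100011110 by 1011:
  pos 0: 1000 XOR 1011 = 0011
  pos 2: 1100 XOR 1011 = 0111
  pos 3: 1111 XOR 1011 = 0100
  pos 4: 1000 XOR 1011 = 0011
  pos 6: 1100 XOR 1011 = 0111
  pos 7: 1111 XOR 1011 = 0100
  pos 8: 1001 XOR 1011 = 0010
  pos 10: 1011 XOR 1011 = 0000
Remainder = 000 (zero — the frame passes the CRC check).

000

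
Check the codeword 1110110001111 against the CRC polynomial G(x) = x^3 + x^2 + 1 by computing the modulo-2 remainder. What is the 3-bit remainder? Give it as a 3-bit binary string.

Modulo-2 division of 1110110001111 by 1101:
  pos 0: 1110 XOR 1101 = 0011
  pos 2: 1111 XOR 1101 = 0010
  pos 4: 1000 XOR 1101 = 0101
  pos 5: 1010 XOR 1101 = 0111
  pos 6: 1111 XOR 1101 = 0010
  pos 8: 1011 XOR 1101 = 0110
  pos 9: 1101 XOR 1101 = 0000
Remainder = 000 (zero — the frame passes the CRC check).

000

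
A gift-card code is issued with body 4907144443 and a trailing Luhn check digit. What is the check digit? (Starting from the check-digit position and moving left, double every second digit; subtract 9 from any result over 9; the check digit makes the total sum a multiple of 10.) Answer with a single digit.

1

Partial digits right→left: 3 4 4 4 4 1 7 0 9 4
Double every second digit counting from the check-digit position (so the 1st, 3rd, 5th, ... of the partial from the right).
  doubled (with −9 where >9): 6 8 8 5 9 → sum 36
  kept as-is: 4 4 1 0 4 → sum 13
Total = 36 + 13 = 49.
Check digit = (10 − (49 mod 10)) mod 10 = 1.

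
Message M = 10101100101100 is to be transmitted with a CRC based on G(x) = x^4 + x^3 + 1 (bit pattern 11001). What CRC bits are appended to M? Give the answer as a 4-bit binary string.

1101

Append 4 zeros: 101011001011000000. Divide by 11001 (XOR where the leading bit is 1):
  pos 0: 10101 XOR 11001 = 01100
  pos 1: 11001 XOR 11001 = 00000
  pos 8: 10110 XOR 11001 = 01111
  pos 9: 11110 XOR 11001 = 00111
  pos 11: 11100 XOR 11001 = 00101
  pos 13: 10100 XOR 11001 = 01101
Remainder (last 4 bits) = 1101. This is the CRC / FCS.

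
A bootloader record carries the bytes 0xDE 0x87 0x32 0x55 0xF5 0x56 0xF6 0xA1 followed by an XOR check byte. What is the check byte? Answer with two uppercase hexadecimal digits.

CA

XOR the bytes together:
  start with 0xDE
  0xDE ⊕ 0x87 = 0x59
  0x59 ⊕ 0x32 = 0x6B
  0x6B ⊕ 0x55 = 0x3E
  0x3E ⊕ 0xF5 = 0xCB
  0xCB ⊕ 0x56 = 0x9D
  0x9D ⊕ 0xF6 = 0x6B
  0x6B ⊕ 0xA1 = 0xCA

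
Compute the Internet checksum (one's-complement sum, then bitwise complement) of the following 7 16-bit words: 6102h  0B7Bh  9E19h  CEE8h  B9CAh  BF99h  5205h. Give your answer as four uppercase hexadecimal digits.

One's-complement addition (fold any carry out of bit 15 back into bit 0):
  0x6102 + 0x0B7B = 0x06C7D
  0x6C7D + 0x9E19 = 0x10A96 → wrap carry → 0x0A97
  0x0A97 + 0xCEE8 = 0x0D97F
  0xD97F + 0xB9CA = 0x19349 → wrap carry → 0x934A
  0x934A + 0xBF99 = 0x152E3 → wrap carry → 0x52E4
  0x52E4 + 0x5205 = 0x0A4E9
One's-complement sum = 0xA4E9.
Checksum = ~0xA4E9 & 0xFFFF = 0x5B16.

5B16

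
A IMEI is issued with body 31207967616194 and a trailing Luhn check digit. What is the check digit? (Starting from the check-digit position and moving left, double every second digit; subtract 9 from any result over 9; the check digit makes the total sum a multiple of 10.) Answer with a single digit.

3

Partial digits right→left: 4 9 1 6 1 6 7 6 9 7 0 2 1 3
Double every second digit counting from the check-digit position (so the 1st, 3rd, 5th, ... of the partial from the right).
  doubled (with −9 where >9): 8 2 2 5 9 0 2 → sum 28
  kept as-is: 9 6 6 6 7 2 3 → sum 39
Total = 28 + 39 = 67.
Check digit = (10 − (67 mod 10)) mod 10 = 3.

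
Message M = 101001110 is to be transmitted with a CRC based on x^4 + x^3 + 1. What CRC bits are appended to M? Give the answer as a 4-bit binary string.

Append 4 zeros: 1010011100000. Divide by 11001 (XOR where the leading bit is 1):
  pos 0: 10100 XOR 11001 = 01101
  pos 1: 11011 XOR 11001 = 00010
  pos 4: 10110 XOR 11001 = 01111
  pos 5: 11110 XOR 11001 = 00111
  pos 7: 11100 XOR 11001 = 00101
Remainder (last 4 bits) = 1010. This is the CRC / FCS.

1010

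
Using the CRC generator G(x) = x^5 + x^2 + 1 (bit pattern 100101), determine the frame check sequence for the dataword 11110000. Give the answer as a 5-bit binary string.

Append 5 zeros: 1111000000000. Divide by 100101 (XOR where the leading bit is 1):
  pos 0: 111100 XOR 100101 = 011001
  pos 1: 110010 XOR 100101 = 010111
  pos 2: 101110 XOR 100101 = 001011
  pos 4: 101100 XOR 100101 = 001001
  pos 6: 100100 XOR 100101 = 000001
Remainder (last 5 bits) = 00010. This is the CRC / FCS.

00010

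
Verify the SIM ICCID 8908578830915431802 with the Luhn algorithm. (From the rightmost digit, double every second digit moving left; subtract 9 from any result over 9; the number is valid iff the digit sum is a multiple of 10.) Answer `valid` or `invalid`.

From the right, keep odd positions and double even positions (subtract 9 from any doubled value over 9):
  doubled (positions 2,4,...): 0 2 8 2 0 7 5 7 9 → sum 40
  kept (positions 1,3,...): 2 8 3 5 9 3 8 5 0 8 → sum 51
Total = 91.
91 mod 10 = 1, so the number is invalid.

invalid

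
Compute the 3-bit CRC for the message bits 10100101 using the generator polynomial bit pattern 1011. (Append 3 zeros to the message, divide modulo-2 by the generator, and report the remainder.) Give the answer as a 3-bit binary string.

101

Append 3 zeros: 10100101000. Divide by 1011 (XOR where the leading bit is 1):
  pos 0: 1010 XOR 1011 = 0001
  pos 3: 1010 XOR 1011 = 0001
  pos 6: 1100 XOR 1011 = 0111
  pos 7: 1110 XOR 1011 = 0101
Remainder (last 3 bits) = 101. This is the CRC / FCS.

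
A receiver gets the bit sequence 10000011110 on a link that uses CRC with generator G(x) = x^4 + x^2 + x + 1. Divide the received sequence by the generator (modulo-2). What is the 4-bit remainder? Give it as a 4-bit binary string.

Modulo-2 division of 10000011110 by 10111:
  pos 0: 10000 XOR 10111 = 00111
  pos 2: 11101 XOR 10111 = 01010
  pos 3: 10101 XOR 10111 = 00010
  pos 6: 10110 XOR 10111 = 00001
Remainder = 0001 (nonzero — an error is detected).

0001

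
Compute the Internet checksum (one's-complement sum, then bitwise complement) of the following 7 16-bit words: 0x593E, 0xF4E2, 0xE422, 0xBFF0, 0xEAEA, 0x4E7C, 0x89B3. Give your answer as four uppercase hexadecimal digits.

4AB0

One's-complement addition (fold any carry out of bit 15 back into bit 0):
  0x593E + 0xF4E2 = 0x14E20 → wrap carry → 0x4E21
  0x4E21 + 0xE422 = 0x13243 → wrap carry → 0x3244
  0x3244 + 0xBFF0 = 0x0F234
  0xF234 + 0xEAEA = 0x1DD1E → wrap carry → 0xDD1F
  0xDD1F + 0x4E7C = 0x12B9B → wrap carry → 0x2B9C
  0x2B9C + 0x89B3 = 0x0B54F
One's-complement sum = 0xB54F.
Checksum = ~0xB54F & 0xFFFF = 0x4AB0.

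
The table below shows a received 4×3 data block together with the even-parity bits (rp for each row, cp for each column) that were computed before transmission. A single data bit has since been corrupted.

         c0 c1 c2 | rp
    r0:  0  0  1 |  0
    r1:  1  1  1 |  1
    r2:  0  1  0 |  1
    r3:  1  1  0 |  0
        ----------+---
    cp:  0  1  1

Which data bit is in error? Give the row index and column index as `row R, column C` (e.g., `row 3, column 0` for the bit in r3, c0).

Recompute each row's even parity and compare to rp:
  r0: data parity 1, sent rp 0 → mismatch
  r1: data parity 1, sent rp 1 → ok
  r2: data parity 1, sent rp 1 → ok
  r3: data parity 0, sent rp 0 → ok
Recompute each column's even parity and compare to cp:
  c0: data parity 0, sent cp 0 → ok
  c1: data parity 1, sent cp 1 → ok
  c2: data parity 0, sent cp 1 → mismatch
Exactly one row (r0) and one column (c2) fail → the flipped bit is at their intersection.

row 0, column 2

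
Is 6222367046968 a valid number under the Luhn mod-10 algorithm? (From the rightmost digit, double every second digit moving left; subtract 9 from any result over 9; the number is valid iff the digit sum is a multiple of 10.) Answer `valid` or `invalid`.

From the right, keep odd positions and double even positions (subtract 9 from any doubled value over 9):
  doubled (positions 2,4,...): 3 3 0 3 4 4 → sum 17
  kept (positions 1,3,...): 8 9 4 7 3 2 6 → sum 39
Total = 56.
56 mod 10 = 6, so the number is invalid.

invalid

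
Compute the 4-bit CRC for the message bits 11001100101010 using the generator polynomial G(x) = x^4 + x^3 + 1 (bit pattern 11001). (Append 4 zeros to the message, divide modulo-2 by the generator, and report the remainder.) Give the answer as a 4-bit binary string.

Append 4 zeros: 110011001010100000. Divide by 11001 (XOR where the leading bit is 1):
  pos 0: 11001 XOR 11001 = 00000
  pos 5: 10010 XOR 11001 = 01011
  pos 6: 10111 XOR 11001 = 01110
  pos 7: 11100 XOR 11001 = 00101
  pos 9: 10110 XOR 11001 = 01111
  pos 10: 11110 XOR 11001 = 00111
  pos 12: 11100 XOR 11001 = 00101
Remainder (last 4 bits) = 1010. This is the CRC / FCS.

1010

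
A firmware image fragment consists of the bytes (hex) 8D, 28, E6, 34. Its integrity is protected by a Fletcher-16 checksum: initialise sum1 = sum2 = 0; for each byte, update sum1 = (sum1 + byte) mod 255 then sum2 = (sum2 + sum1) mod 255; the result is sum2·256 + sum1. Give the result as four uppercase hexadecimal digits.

B0D0

Running sums (mod 255):
  after byte 0 (8D): sum1=141, sum2=141
  after byte 1 (28): sum1=181, sum2=67
  after byte 2 (E6): sum1=156, sum2=223
  after byte 3 (34): sum1=208, sum2=176
Checksum = sum2·256 + sum1 = 176·256 + 208 = 45264 = 0xB0D0.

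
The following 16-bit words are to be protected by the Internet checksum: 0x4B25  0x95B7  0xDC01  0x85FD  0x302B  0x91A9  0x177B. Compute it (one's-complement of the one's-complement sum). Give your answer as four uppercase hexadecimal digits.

E3D3

One's-complement addition (fold any carry out of bit 15 back into bit 0):
  0x4B25 + 0x95B7 = 0x0E0DC
  0xE0DC + 0xDC01 = 0x1BCDD → wrap carry → 0xBCDE
  0xBCDE + 0x85FD = 0x142DB → wrap carry → 0x42DC
  0x42DC + 0x302B = 0x07307
  0x7307 + 0x91A9 = 0x104B0 → wrap carry → 0x04B1
  0x04B1 + 0x177B = 0x01C2C
One's-complement sum = 0x1C2C.
Checksum = ~0x1C2C & 0xFFFF = 0xE3D3.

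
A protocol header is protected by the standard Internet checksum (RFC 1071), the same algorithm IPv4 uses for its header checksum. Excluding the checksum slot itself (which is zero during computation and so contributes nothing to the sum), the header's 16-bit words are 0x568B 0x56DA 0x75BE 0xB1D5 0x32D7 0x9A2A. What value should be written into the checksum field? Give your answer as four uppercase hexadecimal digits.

One's-complement addition (fold any carry out of bit 15 back into bit 0):
  0x568B + 0x56DA = 0x0AD65
  0xAD65 + 0x75BE = 0x12323 → wrap carry → 0x2324
  0x2324 + 0xB1D5 = 0x0D4F9
  0xD4F9 + 0x32D7 = 0x107D0 → wrap carry → 0x07D1
  0x07D1 + 0x9A2A = 0x0A1FB
One's-complement sum = 0xA1FB.
Checksum = ~0xA1FB & 0xFFFF = 0x5E04.

5E04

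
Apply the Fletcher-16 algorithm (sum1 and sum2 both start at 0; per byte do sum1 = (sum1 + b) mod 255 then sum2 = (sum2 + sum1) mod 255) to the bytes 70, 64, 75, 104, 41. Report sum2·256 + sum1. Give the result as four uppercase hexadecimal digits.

Running sums (mod 255):
  after byte 0 (70): sum1=70, sum2=70
  after byte 1 (64): sum1=134, sum2=204
  after byte 2 (75): sum1=209, sum2=158
  after byte 3 (104): sum1=58, sum2=216
  after byte 4 (41): sum1=99, sum2=60
Checksum = sum2·256 + sum1 = 60·256 + 99 = 15459 = 0x3C63.

3C63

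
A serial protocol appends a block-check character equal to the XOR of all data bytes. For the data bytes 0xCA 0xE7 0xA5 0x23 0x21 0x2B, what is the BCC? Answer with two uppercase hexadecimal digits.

XOR the bytes together:
  start with 0xCA
  0xCA ⊕ 0xE7 = 0x2D
  0x2D ⊕ 0xA5 = 0x88
  0x88 ⊕ 0x23 = 0xAB
  0xAB ⊕ 0x21 = 0x8A
  0x8A ⊕ 0x2B = 0xA1

A1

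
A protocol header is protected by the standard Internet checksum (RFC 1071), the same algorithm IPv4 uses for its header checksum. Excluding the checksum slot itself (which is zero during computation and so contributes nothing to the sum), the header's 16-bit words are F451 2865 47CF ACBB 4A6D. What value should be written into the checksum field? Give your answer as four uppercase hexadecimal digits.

One's-complement addition (fold any carry out of bit 15 back into bit 0):
  0xF451 + 0x2865 = 0x11CB6 → wrap carry → 0x1CB7
  0x1CB7 + 0x47CF = 0x06486
  0x6486 + 0xACBB = 0x11141 → wrap carry → 0x1142
  0x1142 + 0x4A6D = 0x05BAF
One's-complement sum = 0x5BAF.
Checksum = ~0x5BAF & 0xFFFF = 0xA450.

A450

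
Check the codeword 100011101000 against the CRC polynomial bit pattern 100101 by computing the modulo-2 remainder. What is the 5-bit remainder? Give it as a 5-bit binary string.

Modulo-2 division of 100011101000 by 100101:
  pos 0: 100011 XOR 100101 = 000110
  pos 3: 110101 XOR 100101 = 010000
  pos 4: 100000 XOR 100101 = 000101
Remainder = 10100 (nonzero — an error is detected).

10100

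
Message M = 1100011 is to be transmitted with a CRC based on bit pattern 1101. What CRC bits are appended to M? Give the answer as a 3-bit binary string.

100

Append 3 zeros: 1100011000. Divide by 1101 (XOR where the leading bit is 1):
  pos 0: 1100 XOR 1101 = 0001
  pos 3: 1011 XOR 1101 = 0110
  pos 4: 1100 XOR 1101 = 0001
Remainder (last 3 bits) = 100. This is the CRC / FCS.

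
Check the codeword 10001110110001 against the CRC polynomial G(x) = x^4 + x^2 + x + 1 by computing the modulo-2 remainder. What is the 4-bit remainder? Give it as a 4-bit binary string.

Modulo-2 division of 10001110110001 by 10111:
  pos 0: 10001 XOR 10111 = 00110
  pos 2: 11011 XOR 10111 = 01100
  pos 3: 11000 XOR 10111 = 01111
  pos 4: 11111 XOR 10111 = 01000
  pos 5: 10001 XOR 10111 = 00110
  pos 7: 11000 XOR 10111 = 01111
  pos 8: 11110 XOR 10111 = 01001
  pos 9: 10011 XOR 10111 = 00100
Remainder = 0100 (nonzero — an error is detected).

0100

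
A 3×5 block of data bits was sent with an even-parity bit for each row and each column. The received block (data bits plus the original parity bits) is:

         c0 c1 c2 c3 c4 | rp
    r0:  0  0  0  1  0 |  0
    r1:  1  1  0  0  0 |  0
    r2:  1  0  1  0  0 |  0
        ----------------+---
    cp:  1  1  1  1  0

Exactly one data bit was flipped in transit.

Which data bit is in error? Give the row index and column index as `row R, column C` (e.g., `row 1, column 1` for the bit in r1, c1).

Recompute each row's even parity and compare to rp:
  r0: data parity 1, sent rp 0 → mismatch
  r1: data parity 0, sent rp 0 → ok
  r2: data parity 0, sent rp 0 → ok
Recompute each column's even parity and compare to cp:
  c0: data parity 0, sent cp 1 → mismatch
  c1: data parity 1, sent cp 1 → ok
  c2: data parity 1, sent cp 1 → ok
  c3: data parity 1, sent cp 1 → ok
  c4: data parity 0, sent cp 0 → ok
Exactly one row (r0) and one column (c0) fail → the flipped bit is at their intersection.

row 0, column 0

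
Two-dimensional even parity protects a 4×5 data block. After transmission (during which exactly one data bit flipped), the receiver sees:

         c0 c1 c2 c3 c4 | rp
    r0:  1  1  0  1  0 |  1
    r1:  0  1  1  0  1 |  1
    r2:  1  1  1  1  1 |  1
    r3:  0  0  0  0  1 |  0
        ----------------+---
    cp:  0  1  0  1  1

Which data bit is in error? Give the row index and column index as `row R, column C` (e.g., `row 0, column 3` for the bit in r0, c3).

Recompute each row's even parity and compare to rp:
  r0: data parity 1, sent rp 1 → ok
  r1: data parity 1, sent rp 1 → ok
  r2: data parity 1, sent rp 1 → ok
  r3: data parity 1, sent rp 0 → mismatch
Recompute each column's even parity and compare to cp:
  c0: data parity 0, sent cp 0 → ok
  c1: data parity 1, sent cp 1 → ok
  c2: data parity 0, sent cp 0 → ok
  c3: data parity 0, sent cp 1 → mismatch
  c4: data parity 1, sent cp 1 → ok
Exactly one row (r3) and one column (c3) fail → the flipped bit is at their intersection.

row 3, column 3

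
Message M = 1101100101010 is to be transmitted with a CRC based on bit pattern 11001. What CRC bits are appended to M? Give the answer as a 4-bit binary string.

1111

Append 4 zeros: 11011001010100000. Divide by 11001 (XOR where the leading bit is 1):
  pos 0: 11011 XOR 11001 = 00010
  pos 3: 10001 XOR 11001 = 01000
  pos 4: 10000 XOR 11001 = 01001
  pos 5: 10011 XOR 11001 = 01010
  pos 6: 10100 XOR 11001 = 01101
  pos 7: 11011 XOR 11001 = 00010
  pos 10: 10000 XOR 11001 = 01001
  pos 11: 10010 XOR 11001 = 01011
  pos 12: 10110 XOR 11001 = 01111
Remainder (last 4 bits) = 1111. This is the CRC / FCS.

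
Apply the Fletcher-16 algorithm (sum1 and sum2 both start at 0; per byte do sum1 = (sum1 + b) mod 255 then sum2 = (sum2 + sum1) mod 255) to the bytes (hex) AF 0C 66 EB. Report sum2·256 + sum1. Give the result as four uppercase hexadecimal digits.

Running sums (mod 255):
  after byte 0 (AF): sum1=175, sum2=175
  after byte 1 (0C): sum1=187, sum2=107
  after byte 2 (66): sum1=34, sum2=141
  after byte 3 (EB): sum1=14, sum2=155
Checksum = sum2·256 + sum1 = 155·256 + 14 = 39694 = 0x9B0E.

9B0E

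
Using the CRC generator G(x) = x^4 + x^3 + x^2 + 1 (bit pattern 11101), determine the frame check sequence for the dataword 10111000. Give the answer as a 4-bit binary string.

1010

Append 4 zeros: 101110000000. Divide by 11101 (XOR where the leading bit is 1):
  pos 0: 10111 XOR 11101 = 01010
  pos 1: 10100 XOR 11101 = 01001
  pos 2: 10010 XOR 11101 = 01111
  pos 3: 11110 XOR 11101 = 00011
  pos 6: 11000 XOR 11101 = 00101
Remainder (last 4 bits) = 1010. This is the CRC / FCS.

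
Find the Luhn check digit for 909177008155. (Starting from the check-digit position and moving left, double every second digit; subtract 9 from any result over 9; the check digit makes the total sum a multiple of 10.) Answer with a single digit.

Partial digits right→left: 5 5 1 8 0 0 7 7 1 9 0 9
Double every second digit counting from the check-digit position (so the 1st, 3rd, 5th, ... of the partial from the right).
  doubled (with −9 where >9): 1 2 0 5 2 0 → sum 10
  kept as-is: 5 8 0 7 9 9 → sum 38
Total = 10 + 38 = 48.
Check digit = (10 − (48 mod 10)) mod 10 = 2.

2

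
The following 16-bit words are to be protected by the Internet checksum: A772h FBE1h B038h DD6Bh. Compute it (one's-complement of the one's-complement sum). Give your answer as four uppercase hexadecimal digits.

One's-complement addition (fold any carry out of bit 15 back into bit 0):
  0xA772 + 0xFBE1 = 0x1A353 → wrap carry → 0xA354
  0xA354 + 0xB038 = 0x1538C → wrap carry → 0x538D
  0x538D + 0xDD6B = 0x130F8 → wrap carry → 0x30F9
One's-complement sum = 0x30F9.
Checksum = ~0x30F9 & 0xFFFF = 0xCF06.

CF06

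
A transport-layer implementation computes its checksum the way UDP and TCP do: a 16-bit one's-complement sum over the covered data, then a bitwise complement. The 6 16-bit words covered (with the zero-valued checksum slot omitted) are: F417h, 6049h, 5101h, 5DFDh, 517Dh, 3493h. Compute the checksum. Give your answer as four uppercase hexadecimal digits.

One's-complement addition (fold any carry out of bit 15 back into bit 0):
  0xF417 + 0x6049 = 0x15460 → wrap carry → 0x5461
  0x5461 + 0x5101 = 0x0A562
  0xA562 + 0x5DFD = 0x1035F → wrap carry → 0x0360
  0x0360 + 0x517D = 0x054DD
  0x54DD + 0x3493 = 0x08970
One's-complement sum = 0x8970.
Checksum = ~0x8970 & 0xFFFF = 0x768F.

768F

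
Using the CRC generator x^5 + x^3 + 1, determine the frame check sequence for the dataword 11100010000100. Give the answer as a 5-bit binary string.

11110

Append 5 zeros: 1110001000010000000. Divide by 101001 (XOR where the leading bit is 1):
  pos 0: 111000 XOR 101001 = 010001
  pos 1: 100011 XOR 101001 = 001010
  pos 3: 101000 XOR 101001 = 000001
  pos 8: 100100 XOR 101001 = 001101
  pos 10: 110100 XOR 101001 = 011101
  pos 11: 111010 XOR 101001 = 010011
  pos 12: 100110 XOR 101001 = 001111
Remainder (last 5 bits) = 11110. This is the CRC / FCS.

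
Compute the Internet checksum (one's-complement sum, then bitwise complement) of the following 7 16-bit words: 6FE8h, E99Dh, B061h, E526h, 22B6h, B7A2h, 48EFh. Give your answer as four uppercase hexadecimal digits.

EDA8

One's-complement addition (fold any carry out of bit 15 back into bit 0):
  0x6FE8 + 0xE99D = 0x15985 → wrap carry → 0x5986
  0x5986 + 0xB061 = 0x109E7 → wrap carry → 0x09E8
  0x09E8 + 0xE526 = 0x0EF0E
  0xEF0E + 0x22B6 = 0x111C4 → wrap carry → 0x11C5
  0x11C5 + 0xB7A2 = 0x0C967
  0xC967 + 0x48EF = 0x11256 → wrap carry → 0x1257
One's-complement sum = 0x1257.
Checksum = ~0x1257 & 0xFFFF = 0xEDA8.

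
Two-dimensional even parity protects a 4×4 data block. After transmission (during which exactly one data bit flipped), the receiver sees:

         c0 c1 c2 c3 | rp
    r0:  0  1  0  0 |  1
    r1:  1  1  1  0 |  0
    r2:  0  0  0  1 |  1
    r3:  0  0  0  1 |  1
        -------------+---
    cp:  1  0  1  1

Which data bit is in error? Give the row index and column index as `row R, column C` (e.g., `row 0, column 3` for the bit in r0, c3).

row 1, column 3

Recompute each row's even parity and compare to rp:
  r0: data parity 1, sent rp 1 → ok
  r1: data parity 1, sent rp 0 → mismatch
  r2: data parity 1, sent rp 1 → ok
  r3: data parity 1, sent rp 1 → ok
Recompute each column's even parity and compare to cp:
  c0: data parity 1, sent cp 1 → ok
  c1: data parity 0, sent cp 0 → ok
  c2: data parity 1, sent cp 1 → ok
  c3: data parity 0, sent cp 1 → mismatch
Exactly one row (r1) and one column (c3) fail → the flipped bit is at their intersection.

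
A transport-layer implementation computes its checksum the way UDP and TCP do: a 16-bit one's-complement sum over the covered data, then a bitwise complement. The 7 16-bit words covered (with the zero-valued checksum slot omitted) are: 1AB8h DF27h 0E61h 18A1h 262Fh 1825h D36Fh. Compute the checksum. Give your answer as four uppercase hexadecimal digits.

One's-complement addition (fold any carry out of bit 15 back into bit 0):
  0x1AB8 + 0xDF27 = 0x0F9DF
  0xF9DF + 0x0E61 = 0x10840 → wrap carry → 0x0841
  0x0841 + 0x18A1 = 0x020E2
  0x20E2 + 0x262F = 0x04711
  0x4711 + 0x1825 = 0x05F36
  0x5F36 + 0xD36F = 0x132A5 → wrap carry → 0x32A6
One's-complement sum = 0x32A6.
Checksum = ~0x32A6 & 0xFFFF = 0xCD59.

CD59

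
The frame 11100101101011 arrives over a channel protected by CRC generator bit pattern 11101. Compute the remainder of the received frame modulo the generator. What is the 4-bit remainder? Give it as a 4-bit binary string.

0100

Modulo-2 division of 11100101101011 by 11101:
  pos 0: 11100 XOR 11101 = 00001
  pos 4: 11011 XOR 11101 = 00110
  pos 6: 11001 XOR 11101 = 00100
  pos 8: 10001 XOR 11101 = 01100
  pos 9: 11001 XOR 11101 = 00100
Remainder = 0100 (nonzero — an error is detected).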